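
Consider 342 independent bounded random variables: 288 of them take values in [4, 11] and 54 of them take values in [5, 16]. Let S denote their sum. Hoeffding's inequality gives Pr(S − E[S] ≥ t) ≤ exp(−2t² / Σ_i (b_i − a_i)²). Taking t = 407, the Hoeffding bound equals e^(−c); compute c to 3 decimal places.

Σ(b_i − a_i)² = 288·7² + 54·11² = 20646.
c = 2t² / 20646 = 2·407² / 20646 = 16.0466.

16.047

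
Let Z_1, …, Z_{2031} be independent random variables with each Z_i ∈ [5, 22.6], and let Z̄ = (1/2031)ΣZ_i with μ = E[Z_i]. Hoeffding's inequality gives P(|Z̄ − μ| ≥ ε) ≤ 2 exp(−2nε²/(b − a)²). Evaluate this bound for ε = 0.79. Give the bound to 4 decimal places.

Exponent: 2nε²/(b − a)² = 2·2031·0.79² / 17.6² = 8.18406.
Bound = 2·exp(−8.18406) = 0.00056.

0.0006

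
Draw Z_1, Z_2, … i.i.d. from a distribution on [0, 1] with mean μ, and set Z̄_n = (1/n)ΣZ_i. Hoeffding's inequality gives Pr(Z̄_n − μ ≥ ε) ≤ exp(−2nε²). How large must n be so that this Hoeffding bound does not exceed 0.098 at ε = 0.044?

Require exp(−2nε²) ≤ 0.098, i.e. 2nε² ≥ ln(1/0.098) = 2.322788.
So n ≥ 2.322788 / (2·0.044²) = 599.894.
The smallest integer n is 600.

600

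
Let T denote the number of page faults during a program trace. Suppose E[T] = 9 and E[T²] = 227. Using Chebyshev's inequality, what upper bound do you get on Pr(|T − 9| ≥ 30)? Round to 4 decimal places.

0.1622

Var(T) = E[T²] − (E[T])² = 227 − 81 = 146.
Chebyshev's inequality: Pr(|T − μ| ≥ t) ≤ Var(T)/t² = 146/900 = 0.1622.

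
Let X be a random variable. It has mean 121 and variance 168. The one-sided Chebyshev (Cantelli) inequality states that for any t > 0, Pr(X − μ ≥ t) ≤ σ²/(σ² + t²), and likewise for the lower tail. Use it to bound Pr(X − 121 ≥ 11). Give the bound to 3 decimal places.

Here σ² = 168 and t = 11, so σ² + t² = 289.
Cantelli's bound: 168/289 = 0.5813.

0.581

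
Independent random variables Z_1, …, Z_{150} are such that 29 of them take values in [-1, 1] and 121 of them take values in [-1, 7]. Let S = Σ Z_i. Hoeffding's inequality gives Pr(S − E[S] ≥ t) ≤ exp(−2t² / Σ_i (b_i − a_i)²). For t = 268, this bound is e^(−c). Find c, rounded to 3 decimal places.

Σ(b_i − a_i)² = 29·2² + 121·8² = 7860.
c = 2t² / 7860 = 2·268² / 7860 = 18.2758.

18.276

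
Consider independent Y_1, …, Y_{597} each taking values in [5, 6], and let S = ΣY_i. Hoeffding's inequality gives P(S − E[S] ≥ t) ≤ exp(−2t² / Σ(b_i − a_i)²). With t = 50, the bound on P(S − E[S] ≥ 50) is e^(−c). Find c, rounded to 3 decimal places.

8.375

Σ(b_i − a_i)² = 597·(1)² = 597.
c = 2t²/597 = 2·50²/597 = 8.3752.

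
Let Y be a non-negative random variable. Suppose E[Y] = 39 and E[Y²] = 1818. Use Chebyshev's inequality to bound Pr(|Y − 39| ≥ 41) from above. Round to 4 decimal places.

0.1767

Var(Y) = E[Y²] − (E[Y])² = 1818 − 1521 = 297.
Chebyshev's inequality: Pr(|Y − μ| ≥ t) ≤ Var(Y)/t² = 297/1681 = 0.1767.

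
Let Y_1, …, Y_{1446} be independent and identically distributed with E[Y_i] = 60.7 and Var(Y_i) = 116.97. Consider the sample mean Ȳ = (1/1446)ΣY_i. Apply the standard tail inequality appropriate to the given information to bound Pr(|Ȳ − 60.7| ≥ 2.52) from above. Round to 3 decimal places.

0.013

With mean and variance of each term known, Chebyshev's inequality bounds the deviation of the sum (or sample mean).
Var(Ȳ) = Var(Y_i)/n = 116.97/1446 = 0.080892.
Chebyshev: Pr(|Ȳ − 60.7| ≥ 2.52) ≤ Var(Ȳ)/(2.52)² = 116.97/(1446·2.52²) = 0.0127.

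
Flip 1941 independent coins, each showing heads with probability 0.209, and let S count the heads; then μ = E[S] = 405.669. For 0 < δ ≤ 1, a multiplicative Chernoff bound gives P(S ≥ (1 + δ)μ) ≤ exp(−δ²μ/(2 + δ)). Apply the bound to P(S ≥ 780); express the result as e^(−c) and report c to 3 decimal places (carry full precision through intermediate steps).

118.181

Write 780 = (1 + δ)μ, so δ = 780/405.669 − 1 = 0.9227498…
Then the exponent is δ²μ/(2 + δ) = (780 − μ)² / (μ·(2 + δ)) = 118.181126.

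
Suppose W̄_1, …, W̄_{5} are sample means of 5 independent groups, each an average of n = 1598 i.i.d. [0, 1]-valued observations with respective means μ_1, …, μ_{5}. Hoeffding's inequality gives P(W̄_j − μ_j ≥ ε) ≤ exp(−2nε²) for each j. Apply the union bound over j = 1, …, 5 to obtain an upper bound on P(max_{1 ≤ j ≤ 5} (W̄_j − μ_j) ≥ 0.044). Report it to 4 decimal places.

Per-experiment Hoeffding bound: exp(−2·1598·0.044²) = exp(−6.18746) = 0.002055.
Union bound over 5 events: 5·0.002055 = 0.01028.

0.0103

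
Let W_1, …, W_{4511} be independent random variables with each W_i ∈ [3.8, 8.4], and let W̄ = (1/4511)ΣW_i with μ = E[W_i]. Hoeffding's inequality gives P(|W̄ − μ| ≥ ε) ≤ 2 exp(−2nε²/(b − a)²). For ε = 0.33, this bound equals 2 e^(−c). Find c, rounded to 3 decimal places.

46.432

c = 2nε²/(b − a)² = 2·4511·0.33² / 4.6² = 46.4317.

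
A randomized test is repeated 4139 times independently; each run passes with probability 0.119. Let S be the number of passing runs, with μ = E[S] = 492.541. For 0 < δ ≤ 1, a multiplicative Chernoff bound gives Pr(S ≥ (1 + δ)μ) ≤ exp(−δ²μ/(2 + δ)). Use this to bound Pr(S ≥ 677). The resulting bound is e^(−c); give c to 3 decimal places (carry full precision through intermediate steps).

Write 677 = (1 + δ)μ, so δ = 677/492.541 − 1 = 0.3745049…
Then the exponent is δ²μ/(2 + δ) = (677 − μ)² / (μ·(2 + δ)) = 29.092715.

29.093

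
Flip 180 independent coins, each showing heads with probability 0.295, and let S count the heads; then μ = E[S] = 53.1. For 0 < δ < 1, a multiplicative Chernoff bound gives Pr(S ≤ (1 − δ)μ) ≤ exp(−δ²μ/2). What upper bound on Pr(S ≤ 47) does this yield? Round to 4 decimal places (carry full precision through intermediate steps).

0.7044

Write 47 = (1 − δ)μ, so δ = 1 − 47/53.1 = 0.1148776…
Then the exponent is δ²μ/2 = (μ − 47)²/(2μ) = 0.350377.
Bound = exp(−0.350377) = 0.70442.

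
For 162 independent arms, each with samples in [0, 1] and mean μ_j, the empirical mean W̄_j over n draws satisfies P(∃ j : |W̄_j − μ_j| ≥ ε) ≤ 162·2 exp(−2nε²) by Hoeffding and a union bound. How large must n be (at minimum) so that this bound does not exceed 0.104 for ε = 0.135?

221

Need 2·162·exp(−2nε²) ≤ 0.104, i.e. exp(−2nε²) ≤ 0.104/324.
So 2nε² ≥ ln(324/0.104) = 8.044108.
Hence n ≥ 8.044108/(2·0.135²) = 220.689.
The smallest integer n is 221.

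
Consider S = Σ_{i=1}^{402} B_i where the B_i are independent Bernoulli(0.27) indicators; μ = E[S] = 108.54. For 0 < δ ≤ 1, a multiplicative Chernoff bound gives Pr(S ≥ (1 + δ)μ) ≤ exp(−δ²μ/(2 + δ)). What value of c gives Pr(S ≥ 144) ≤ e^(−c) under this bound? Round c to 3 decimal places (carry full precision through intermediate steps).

4.979

Write 144 = (1 + δ)μ, so δ = 144/108.54 − 1 = 0.3266998…
Then the exponent is δ²μ/(2 + δ) = (144 − μ)² / (μ·(2 + δ)) = 4.979059.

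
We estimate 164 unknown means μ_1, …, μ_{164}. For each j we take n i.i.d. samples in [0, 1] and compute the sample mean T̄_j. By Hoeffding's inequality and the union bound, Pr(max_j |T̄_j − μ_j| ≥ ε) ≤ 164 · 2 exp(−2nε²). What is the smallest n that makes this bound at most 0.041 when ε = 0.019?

12448

Need 2·164·exp(−2nε²) ≤ 0.041, i.e. exp(−2nε²) ≤ 0.041/328.
So 2nε² ≥ ln(328/0.041) = 8.987197.
Hence n ≥ 8.987197/(2·0.019²) = 12447.641.
The smallest integer n is 12448.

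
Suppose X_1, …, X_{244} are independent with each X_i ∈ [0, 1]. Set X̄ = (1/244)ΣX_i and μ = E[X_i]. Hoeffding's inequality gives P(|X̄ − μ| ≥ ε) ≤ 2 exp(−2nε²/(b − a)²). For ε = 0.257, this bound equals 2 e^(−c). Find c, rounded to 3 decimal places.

32.232

c = 2nε²/(b − a)² = 2·244·0.257² / 1² = 32.2319.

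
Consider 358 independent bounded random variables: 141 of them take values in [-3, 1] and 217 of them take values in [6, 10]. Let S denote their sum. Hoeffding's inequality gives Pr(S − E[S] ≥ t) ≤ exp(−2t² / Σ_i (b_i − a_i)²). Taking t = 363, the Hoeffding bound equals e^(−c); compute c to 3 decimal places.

Σ(b_i − a_i)² = 141·4² + 217·4² = 5728.
c = 2t² / 5728 = 2·363² / 5728 = 46.0087.

46.009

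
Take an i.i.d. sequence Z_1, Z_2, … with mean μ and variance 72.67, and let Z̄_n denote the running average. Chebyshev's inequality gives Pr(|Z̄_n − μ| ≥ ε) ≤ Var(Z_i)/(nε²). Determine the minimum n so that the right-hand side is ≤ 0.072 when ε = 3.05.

Require 72.67/(n·3.05²) ≤ 0.072, i.e. n ≥ 72.67/(0.072·3.05²) = 108.498.
The smallest integer n is 109.

109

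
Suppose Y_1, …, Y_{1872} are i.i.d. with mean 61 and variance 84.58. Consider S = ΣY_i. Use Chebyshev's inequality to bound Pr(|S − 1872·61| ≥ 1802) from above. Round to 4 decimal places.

0.0488

Var(S) = n·Var(Y_i) = 1872·84.58 = 158333.76.
Chebyshev: Pr(|S − 1872·61| ≥ 1802) ≤ Var(S)/1802² = 158333.76/3247204 = 0.0488.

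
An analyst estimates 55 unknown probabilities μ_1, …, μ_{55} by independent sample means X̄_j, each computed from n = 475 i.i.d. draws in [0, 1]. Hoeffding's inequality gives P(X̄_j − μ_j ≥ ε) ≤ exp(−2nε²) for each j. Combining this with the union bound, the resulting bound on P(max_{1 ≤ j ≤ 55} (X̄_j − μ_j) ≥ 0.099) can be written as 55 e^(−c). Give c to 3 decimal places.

Union bound over the 55 events: P(max_{1 ≤ j ≤ 55} (X̄_j − μ_j) ≥ 0.099) ≤ 55·exp(−2nε²) = 55 exp(−2·475·0.099²).
So c = 2·475·0.099² = 9.3110.

9.311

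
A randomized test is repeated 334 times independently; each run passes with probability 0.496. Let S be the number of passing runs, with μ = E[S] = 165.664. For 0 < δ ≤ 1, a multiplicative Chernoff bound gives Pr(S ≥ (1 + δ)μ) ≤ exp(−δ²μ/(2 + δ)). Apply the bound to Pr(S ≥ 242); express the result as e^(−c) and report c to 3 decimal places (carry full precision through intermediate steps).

Write 242 = (1 + δ)μ, so δ = 242/165.664 − 1 = 0.4607881…
Then the exponent is δ²μ/(2 + δ) = (242 − μ)² / (μ·(2 + δ)) = 14.294088.

14.294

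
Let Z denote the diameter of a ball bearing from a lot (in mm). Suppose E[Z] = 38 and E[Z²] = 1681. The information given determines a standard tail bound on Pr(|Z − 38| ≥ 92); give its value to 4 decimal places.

0.0280

The first two moments determine the variance, so Chebyshev's inequality is the sharpest standard bound available.
Var(Z) = E[Z²] − (E[Z])² = 1681 − 1444 = 237.
Chebyshev's inequality: Pr(|Z − μ| ≥ t) ≤ Var(Z)/t² = 237/8464 = 0.0280.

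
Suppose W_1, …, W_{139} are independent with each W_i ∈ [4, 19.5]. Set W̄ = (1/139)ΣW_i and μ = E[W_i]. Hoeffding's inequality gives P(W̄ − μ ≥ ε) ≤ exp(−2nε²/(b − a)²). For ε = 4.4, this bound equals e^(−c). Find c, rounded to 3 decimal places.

c = 2nε²/(b − a)² = 2·139·4.4² / 15.5² = 22.4020.

22.402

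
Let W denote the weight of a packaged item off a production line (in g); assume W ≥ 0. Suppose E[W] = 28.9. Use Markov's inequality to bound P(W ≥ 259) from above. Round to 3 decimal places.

Markov's inequality: for a non-negative random variable, P(W ≥ a) ≤ E[W]/a.
Here E[W] = 28.9 and a = 259, so the bound is 28.9/259 = 0.1116.

0.112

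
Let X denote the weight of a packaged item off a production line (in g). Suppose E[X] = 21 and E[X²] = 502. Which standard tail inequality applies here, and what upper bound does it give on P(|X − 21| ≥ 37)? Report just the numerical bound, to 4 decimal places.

0.0446

The first two moments determine the variance, so Chebyshev's inequality is the sharpest standard bound available.
Var(X) = E[X²] − (E[X])² = 502 − 441 = 61.
Chebyshev's inequality: P(|X − μ| ≥ t) ≤ Var(X)/t² = 61/1369 = 0.0446.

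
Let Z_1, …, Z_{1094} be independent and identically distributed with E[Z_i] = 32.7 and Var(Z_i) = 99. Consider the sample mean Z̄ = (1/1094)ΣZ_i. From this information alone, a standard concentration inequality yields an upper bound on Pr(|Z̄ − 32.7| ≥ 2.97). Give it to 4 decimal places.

With mean and variance of each term known, Chebyshev's inequality bounds the deviation of the sum (or sample mean).
Var(Z̄) = Var(Z_i)/n = 99/1094 = 0.090494.
Chebyshev: Pr(|Z̄ − 32.7| ≥ 2.97) ≤ Var(Z̄)/(2.97)² = 99/(1094·2.97²) = 0.0103.

0.0103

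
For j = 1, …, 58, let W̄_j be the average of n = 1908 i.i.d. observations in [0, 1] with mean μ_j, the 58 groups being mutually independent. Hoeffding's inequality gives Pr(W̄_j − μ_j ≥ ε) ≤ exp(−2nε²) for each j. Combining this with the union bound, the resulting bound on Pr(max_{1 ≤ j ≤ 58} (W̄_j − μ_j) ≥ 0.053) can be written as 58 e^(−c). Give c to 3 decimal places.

Union bound over the 58 events: Pr(max_{1 ≤ j ≤ 58} (W̄_j − μ_j) ≥ 0.053) ≤ 58·exp(−2nε²) = 58 exp(−2·1908·0.053²).
So c = 2·1908·0.053² = 10.7191.

10.719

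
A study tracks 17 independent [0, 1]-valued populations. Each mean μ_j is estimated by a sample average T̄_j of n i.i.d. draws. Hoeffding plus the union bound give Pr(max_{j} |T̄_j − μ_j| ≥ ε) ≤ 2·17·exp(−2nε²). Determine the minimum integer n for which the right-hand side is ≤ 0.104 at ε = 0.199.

Need 2·17·exp(−2nε²) ≤ 0.104, i.e. exp(−2nε²) ≤ 0.104/34.
So 2nε² ≥ ln(34/0.104) = 5.789725.
Hence n ≥ 5.789725/(2·0.199²) = 73.101.
The smallest integer n is 74.

74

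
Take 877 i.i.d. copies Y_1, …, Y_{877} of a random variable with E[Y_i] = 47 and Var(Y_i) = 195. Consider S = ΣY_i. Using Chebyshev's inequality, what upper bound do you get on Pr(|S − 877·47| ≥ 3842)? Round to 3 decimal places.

Var(S) = n·Var(Y_i) = 877·195 = 171015.
Chebyshev: Pr(|S − 877·47| ≥ 3842) ≤ Var(S)/3842² = 171015/14760964 = 0.0116.

0.012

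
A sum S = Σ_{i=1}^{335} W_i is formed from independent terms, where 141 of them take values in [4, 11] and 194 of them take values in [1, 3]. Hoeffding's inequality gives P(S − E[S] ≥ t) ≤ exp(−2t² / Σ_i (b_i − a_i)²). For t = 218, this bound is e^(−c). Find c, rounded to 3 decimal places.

Σ(b_i − a_i)² = 141·7² + 194·2² = 7685.
c = 2t² / 7685 = 2·218² / 7685 = 12.3680.

12.368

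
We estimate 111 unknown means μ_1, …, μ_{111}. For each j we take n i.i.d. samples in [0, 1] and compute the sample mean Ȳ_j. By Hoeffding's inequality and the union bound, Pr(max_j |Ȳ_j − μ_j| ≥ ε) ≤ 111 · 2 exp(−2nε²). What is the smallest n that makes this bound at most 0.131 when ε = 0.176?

Need 2·111·exp(−2nε²) ≤ 0.131, i.e. exp(−2nε²) ≤ 0.131/222.
So 2nε² ≥ ln(222/0.131) = 7.435235.
Hence n ≥ 7.435235/(2·0.176²) = 120.016.
The smallest integer n is 121.

121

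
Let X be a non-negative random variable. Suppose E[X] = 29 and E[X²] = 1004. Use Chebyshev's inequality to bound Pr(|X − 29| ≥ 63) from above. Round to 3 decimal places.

Var(X) = E[X²] − (E[X])² = 1004 − 841 = 163.
Chebyshev's inequality: Pr(|X − μ| ≥ t) ≤ Var(X)/t² = 163/3969 = 0.0411.

0.041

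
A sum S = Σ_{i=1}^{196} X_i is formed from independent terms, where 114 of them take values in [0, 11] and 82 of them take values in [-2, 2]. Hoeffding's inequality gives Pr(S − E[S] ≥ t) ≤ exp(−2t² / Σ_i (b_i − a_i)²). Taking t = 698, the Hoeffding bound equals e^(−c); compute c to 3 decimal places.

Σ(b_i − a_i)² = 114·11² + 82·4² = 15106.
c = 2t² / 15106 = 2·698² / 15106 = 64.5047.

64.505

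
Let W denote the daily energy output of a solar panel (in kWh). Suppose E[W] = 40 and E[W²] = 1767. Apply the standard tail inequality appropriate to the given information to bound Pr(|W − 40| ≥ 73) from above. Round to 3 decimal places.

The first two moments determine the variance, so Chebyshev's inequality is the sharpest standard bound available.
Var(W) = E[W²] − (E[W])² = 1767 − 1600 = 167.
Chebyshev's inequality: Pr(|W − μ| ≥ t) ≤ Var(W)/t² = 167/5329 = 0.0313.

0.031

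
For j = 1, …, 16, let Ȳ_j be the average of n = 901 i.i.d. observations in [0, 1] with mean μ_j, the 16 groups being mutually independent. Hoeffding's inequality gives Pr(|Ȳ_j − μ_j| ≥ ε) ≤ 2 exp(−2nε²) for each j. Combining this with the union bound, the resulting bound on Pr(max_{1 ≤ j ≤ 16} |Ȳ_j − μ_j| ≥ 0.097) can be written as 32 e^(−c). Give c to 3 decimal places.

Union bound over the 16 events: Pr(max_{1 ≤ j ≤ 16} |Ȳ_j − μ_j| ≥ 0.097) ≤ 16·2·exp(−2nε²) = 32 exp(−2·901·0.097²).
So c = 2·901·0.097² = 16.9550.

16.955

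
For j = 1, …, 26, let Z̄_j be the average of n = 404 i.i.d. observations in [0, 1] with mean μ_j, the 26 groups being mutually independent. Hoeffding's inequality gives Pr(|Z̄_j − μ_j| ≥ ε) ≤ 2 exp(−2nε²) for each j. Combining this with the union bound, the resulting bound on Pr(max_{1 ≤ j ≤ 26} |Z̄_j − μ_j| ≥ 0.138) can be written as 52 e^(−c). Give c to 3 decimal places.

15.388

Union bound over the 26 events: Pr(max_{1 ≤ j ≤ 26} |Z̄_j − μ_j| ≥ 0.138) ≤ 26·2·exp(−2nε²) = 52 exp(−2·404·0.138²).
So c = 2·404·0.138² = 15.3876.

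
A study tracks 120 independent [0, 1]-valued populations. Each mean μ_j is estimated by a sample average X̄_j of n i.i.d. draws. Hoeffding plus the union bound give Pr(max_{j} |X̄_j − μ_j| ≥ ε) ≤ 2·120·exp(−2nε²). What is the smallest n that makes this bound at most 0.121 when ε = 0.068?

Need 2·120·exp(−2nε²) ≤ 0.121, i.e. exp(−2nε²) ≤ 0.121/240.
So 2nε² ≥ ln(240/0.121) = 7.592604.
Hence n ≥ 7.592604/(2·0.068²) = 821.000.
The smallest integer n is 821.

821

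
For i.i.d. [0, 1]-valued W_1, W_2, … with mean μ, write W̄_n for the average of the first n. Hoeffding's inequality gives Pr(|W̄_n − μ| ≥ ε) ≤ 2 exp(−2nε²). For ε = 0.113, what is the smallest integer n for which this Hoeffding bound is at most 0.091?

Require 2·exp(−2nε²) ≤ 0.091, i.e. 2nε² ≥ ln(2/0.091) = 3.090043.
So n ≥ 3.090043 / (2·0.113²) = 120.998.
The smallest integer n is 121.

121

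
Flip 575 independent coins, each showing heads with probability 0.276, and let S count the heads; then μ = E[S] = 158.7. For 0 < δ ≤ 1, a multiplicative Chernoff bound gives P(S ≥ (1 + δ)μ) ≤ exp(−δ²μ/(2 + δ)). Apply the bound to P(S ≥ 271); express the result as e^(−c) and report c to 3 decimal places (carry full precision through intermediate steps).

29.349

Write 271 = (1 + δ)μ, so δ = 271/158.7 − 1 = 0.7076244…
Then the exponent is δ²μ/(2 + δ) = (271 − μ)² / (μ·(2 + δ)) = 29.349057.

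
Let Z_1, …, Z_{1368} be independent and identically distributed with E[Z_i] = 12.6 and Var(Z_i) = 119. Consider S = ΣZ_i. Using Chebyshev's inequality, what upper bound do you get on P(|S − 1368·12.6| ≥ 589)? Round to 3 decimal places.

Var(S) = n·Var(Z_i) = 1368·119 = 162792.
Chebyshev: P(|S − 1368·12.6| ≥ 589) ≤ Var(S)/589² = 162792/346921 = 0.4692.

0.469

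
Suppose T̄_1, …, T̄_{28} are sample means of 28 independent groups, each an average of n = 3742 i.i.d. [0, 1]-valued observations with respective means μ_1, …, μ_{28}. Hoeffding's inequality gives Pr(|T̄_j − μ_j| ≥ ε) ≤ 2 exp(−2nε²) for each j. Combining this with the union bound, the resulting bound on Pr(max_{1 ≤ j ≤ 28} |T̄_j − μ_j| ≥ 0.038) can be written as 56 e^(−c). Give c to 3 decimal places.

10.807

Union bound over the 28 events: Pr(max_{1 ≤ j ≤ 28} |T̄_j − μ_j| ≥ 0.038) ≤ 28·2·exp(−2nε²) = 56 exp(−2·3742·0.038²).
So c = 2·3742·0.038² = 10.8069.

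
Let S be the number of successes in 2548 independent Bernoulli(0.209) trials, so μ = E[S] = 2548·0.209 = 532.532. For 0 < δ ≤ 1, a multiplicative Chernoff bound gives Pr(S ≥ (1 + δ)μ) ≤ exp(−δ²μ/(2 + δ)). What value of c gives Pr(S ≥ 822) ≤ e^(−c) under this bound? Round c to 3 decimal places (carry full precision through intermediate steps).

Write 822 = (1 + δ)μ, so δ = 822/532.532 − 1 = 0.5435692…
Then the exponent is δ²μ/(2 + δ) = (822 − μ)² / (μ·(2 + δ)) = 61.860276.

61.860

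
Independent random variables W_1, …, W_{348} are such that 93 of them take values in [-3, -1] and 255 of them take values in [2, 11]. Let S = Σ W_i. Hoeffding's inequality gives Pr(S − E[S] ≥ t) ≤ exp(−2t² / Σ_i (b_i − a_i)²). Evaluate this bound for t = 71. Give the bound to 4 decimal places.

Σ(b_i − a_i)² = 93·2² + 255·9² = 21027.
Exponent = 2·71² / 21027 = 0.47948.
Bound = exp(−0.47948) = 0.61911.

0.6191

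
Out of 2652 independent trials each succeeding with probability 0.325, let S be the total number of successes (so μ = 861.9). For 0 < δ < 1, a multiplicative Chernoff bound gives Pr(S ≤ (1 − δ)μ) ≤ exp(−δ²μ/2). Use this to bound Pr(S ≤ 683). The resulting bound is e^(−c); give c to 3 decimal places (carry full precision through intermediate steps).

18.567

Write 683 = (1 − δ)μ, so δ = 1 − 683/861.9 = 0.2075647…
Then the exponent is δ²μ/2 = (μ − 683)²/(2μ) = 18.566661.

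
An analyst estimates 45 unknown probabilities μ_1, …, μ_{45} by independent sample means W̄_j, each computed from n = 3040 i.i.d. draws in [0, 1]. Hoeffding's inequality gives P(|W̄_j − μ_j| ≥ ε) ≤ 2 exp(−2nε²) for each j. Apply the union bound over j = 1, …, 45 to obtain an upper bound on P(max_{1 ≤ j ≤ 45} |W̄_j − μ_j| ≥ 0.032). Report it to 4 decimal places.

0.1780

Per-experiment Hoeffding bound: 2·exp(−2·3040·0.032²) = 2·exp(−6.22592) = 0.003955.
Union bound over 45 events: 45·0.003955 = 0.17798.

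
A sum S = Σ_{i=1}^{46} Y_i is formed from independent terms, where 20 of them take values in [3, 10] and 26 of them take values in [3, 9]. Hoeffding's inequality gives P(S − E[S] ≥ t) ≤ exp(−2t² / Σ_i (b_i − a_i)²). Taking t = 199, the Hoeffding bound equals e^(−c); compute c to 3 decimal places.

41.337

Σ(b_i − a_i)² = 20·7² + 26·6² = 1916.
c = 2t² / 1916 = 2·199² / 1916 = 41.3372.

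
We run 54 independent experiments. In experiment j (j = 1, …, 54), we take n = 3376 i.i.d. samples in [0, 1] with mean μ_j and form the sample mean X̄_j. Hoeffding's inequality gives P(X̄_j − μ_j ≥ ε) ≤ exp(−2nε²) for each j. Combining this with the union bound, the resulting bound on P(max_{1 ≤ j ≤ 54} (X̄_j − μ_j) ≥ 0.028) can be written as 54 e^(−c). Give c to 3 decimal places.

Union bound over the 54 events: P(max_{1 ≤ j ≤ 54} (X̄_j − μ_j) ≥ 0.028) ≤ 54·exp(−2nε²) = 54 exp(−2·3376·0.028²).
So c = 2·3376·0.028² = 5.2936.

5.294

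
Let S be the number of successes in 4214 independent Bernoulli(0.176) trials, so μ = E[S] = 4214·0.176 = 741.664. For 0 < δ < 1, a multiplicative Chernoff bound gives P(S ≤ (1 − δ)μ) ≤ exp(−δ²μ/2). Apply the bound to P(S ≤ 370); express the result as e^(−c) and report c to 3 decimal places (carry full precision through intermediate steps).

Write 370 = (1 − δ)μ, so δ = 1 − 370/741.664 = 0.5011218…
Then the exponent is δ²μ/2 = (μ − 370)²/(2μ) = 93.124467.

93.124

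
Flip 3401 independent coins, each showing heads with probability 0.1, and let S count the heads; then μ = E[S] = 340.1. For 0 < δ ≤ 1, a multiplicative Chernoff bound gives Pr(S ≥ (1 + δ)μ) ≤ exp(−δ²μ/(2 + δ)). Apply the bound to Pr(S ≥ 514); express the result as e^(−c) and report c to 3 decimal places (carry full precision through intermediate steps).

Write 514 = (1 + δ)μ, so δ = 514/340.1 − 1 = 0.5113202…
Then the exponent is δ²μ/(2 + δ) = (514 − μ)² / (μ·(2 + δ)) = 35.407107.

35.407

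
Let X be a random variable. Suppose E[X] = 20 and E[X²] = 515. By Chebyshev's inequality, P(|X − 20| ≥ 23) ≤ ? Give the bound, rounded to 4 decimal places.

0.2174

Var(X) = E[X²] − (E[X])² = 515 − 400 = 115.
Chebyshev's inequality: P(|X − μ| ≥ t) ≤ Var(X)/t² = 115/529 = 0.2174.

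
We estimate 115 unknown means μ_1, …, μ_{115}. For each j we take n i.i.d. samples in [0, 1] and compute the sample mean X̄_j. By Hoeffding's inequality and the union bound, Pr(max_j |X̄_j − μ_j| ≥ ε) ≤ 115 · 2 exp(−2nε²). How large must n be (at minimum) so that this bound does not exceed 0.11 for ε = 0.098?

399

Need 2·115·exp(−2nε²) ≤ 0.11, i.e. exp(−2nε²) ≤ 0.11/230.
So 2nε² ≥ ln(230/0.11) = 7.645354.
Hence n ≥ 7.645354/(2·0.098²) = 398.030.
The smallest integer n is 399.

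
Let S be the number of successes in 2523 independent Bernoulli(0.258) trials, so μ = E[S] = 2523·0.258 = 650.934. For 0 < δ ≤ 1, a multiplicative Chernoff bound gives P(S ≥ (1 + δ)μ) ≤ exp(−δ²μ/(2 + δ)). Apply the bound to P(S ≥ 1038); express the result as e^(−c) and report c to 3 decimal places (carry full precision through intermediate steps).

88.707

Write 1038 = (1 + δ)μ, so δ = 1038/650.934 − 1 = 0.5946317…
Then the exponent is δ²μ/(2 + δ) = (1038 − μ)² / (μ·(2 + δ)) = 88.706893.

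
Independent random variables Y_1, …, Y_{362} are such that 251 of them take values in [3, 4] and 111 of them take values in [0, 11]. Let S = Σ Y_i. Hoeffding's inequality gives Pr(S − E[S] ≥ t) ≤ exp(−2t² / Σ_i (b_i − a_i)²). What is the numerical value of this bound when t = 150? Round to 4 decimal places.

Σ(b_i − a_i)² = 251·1² + 111·11² = 13682.
Exponent = 2·150² / 13682 = 3.28899.
Bound = exp(−3.28899) = 0.03729.

0.0373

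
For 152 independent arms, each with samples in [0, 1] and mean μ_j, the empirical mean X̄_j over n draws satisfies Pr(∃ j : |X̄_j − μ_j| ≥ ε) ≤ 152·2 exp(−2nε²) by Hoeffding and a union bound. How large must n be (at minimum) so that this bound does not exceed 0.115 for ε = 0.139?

204

Need 2·152·exp(−2nε²) ≤ 0.115, i.e. exp(−2nε²) ≤ 0.115/304.
So 2nε² ≥ ln(304/0.115) = 7.879851.
Hence n ≥ 7.879851/(2·0.139²) = 203.919.
The smallest integer n is 204.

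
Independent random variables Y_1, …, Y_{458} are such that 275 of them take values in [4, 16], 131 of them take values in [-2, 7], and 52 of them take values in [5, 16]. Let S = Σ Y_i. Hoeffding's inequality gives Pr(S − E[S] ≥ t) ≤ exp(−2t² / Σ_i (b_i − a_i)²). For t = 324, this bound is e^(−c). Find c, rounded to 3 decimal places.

3.716

Σ(b_i − a_i)² = 275·12² + 131·9² + 52·11² = 56503.
c = 2t² / 56503 = 2·324² / 56503 = 3.7158.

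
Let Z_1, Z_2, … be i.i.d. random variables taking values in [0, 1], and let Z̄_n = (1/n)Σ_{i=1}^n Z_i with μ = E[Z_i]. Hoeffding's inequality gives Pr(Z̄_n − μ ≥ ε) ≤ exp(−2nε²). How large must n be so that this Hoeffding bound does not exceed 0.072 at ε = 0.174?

Require exp(−2nε²) ≤ 0.072, i.e. 2nε² ≥ ln(1/0.072) = 2.631089.
So n ≥ 2.631089 / (2·0.174²) = 43.452.
The smallest integer n is 44.

44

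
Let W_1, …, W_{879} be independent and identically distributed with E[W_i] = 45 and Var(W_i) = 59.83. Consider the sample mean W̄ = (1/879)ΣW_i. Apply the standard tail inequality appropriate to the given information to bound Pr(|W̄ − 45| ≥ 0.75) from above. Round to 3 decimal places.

0.121

With mean and variance of each term known, Chebyshev's inequality bounds the deviation of the sum (or sample mean).
Var(W̄) = Var(W_i)/n = 59.83/879 = 0.068066.
Chebyshev: Pr(|W̄ − 45| ≥ 0.75) ≤ Var(W̄)/(0.75)² = 59.83/(879·0.75²) = 0.1210.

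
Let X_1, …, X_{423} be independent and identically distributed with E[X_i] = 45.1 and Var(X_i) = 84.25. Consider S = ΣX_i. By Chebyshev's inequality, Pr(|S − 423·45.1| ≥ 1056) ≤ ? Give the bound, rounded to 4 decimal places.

Var(S) = n·Var(X_i) = 423·84.25 = 35637.75.
Chebyshev: Pr(|S − 423·45.1| ≥ 1056) ≤ Var(S)/1056² = 35637.75/1115136 = 0.0320.

0.0320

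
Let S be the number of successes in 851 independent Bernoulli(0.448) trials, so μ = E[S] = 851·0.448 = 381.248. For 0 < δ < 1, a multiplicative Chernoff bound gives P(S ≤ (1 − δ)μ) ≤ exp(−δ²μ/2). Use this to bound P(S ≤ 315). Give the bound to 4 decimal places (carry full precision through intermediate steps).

0.0032

Write 315 = (1 − δ)μ, so δ = 1 − 315/381.248 = 0.1737662…
Then the exponent is δ²μ/2 = (μ − 315)²/(2μ) = 5.755830.
Bound = exp(−5.755830) = 0.00316.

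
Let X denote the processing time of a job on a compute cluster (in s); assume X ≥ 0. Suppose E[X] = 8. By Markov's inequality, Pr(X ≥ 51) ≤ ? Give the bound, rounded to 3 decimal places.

Markov's inequality: for a non-negative random variable, Pr(X ≥ a) ≤ E[X]/a.
Here E[X] = 8 and a = 51, so the bound is 8/51 = 0.1569.

0.157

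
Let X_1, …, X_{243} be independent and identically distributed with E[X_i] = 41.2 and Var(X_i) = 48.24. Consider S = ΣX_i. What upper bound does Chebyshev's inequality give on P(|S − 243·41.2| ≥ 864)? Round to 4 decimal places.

0.0157

Var(S) = n·Var(X_i) = 243·48.24 = 11722.32.
Chebyshev: P(|S − 243·41.2| ≥ 864) ≤ Var(S)/864² = 11722.32/746496 = 0.0157.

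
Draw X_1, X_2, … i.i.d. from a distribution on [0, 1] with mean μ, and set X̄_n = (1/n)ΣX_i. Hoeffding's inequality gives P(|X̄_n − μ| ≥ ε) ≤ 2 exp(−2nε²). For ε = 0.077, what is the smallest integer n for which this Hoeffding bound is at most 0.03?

Require 2·exp(−2nε²) ≤ 0.03, i.e. 2nε² ≥ ln(2/0.03) = 4.199705.
So n ≥ 4.199705 / (2·0.077²) = 354.166.
The smallest integer n is 355.

355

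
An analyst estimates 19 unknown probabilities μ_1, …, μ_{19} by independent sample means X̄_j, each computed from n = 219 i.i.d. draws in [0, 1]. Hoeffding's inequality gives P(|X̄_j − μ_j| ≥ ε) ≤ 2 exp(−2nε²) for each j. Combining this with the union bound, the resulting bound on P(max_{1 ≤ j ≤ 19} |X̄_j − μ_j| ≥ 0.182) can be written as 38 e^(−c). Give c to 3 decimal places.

14.508

Union bound over the 19 events: P(max_{1 ≤ j ≤ 19} |X̄_j − μ_j| ≥ 0.182) ≤ 19·2·exp(−2nε²) = 38 exp(−2·219·0.182²).
So c = 2·219·0.182² = 14.5083.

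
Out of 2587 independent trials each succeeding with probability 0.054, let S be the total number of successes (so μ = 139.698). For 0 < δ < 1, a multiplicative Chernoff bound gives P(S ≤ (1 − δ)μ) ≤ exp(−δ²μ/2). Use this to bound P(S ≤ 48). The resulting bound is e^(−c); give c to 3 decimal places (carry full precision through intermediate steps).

30.095

Write 48 = (1 − δ)μ, so δ = 1 − 48/139.698 = 0.6564017…
Then the exponent is δ²μ/2 = (μ − 48)²/(2μ) = 30.095360.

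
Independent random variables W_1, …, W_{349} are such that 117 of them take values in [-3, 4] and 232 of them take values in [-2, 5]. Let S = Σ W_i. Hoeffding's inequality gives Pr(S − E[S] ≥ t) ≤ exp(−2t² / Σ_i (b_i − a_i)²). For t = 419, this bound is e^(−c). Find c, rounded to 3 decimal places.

Σ(b_i − a_i)² = 117·7² + 232·7² = 17101.
c = 2t² / 17101 = 2·419² / 17101 = 20.5322.

20.532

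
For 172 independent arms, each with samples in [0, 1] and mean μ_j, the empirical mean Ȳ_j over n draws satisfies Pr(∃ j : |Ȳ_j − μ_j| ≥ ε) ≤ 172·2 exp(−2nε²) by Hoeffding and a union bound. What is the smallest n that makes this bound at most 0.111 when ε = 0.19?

Need 2·172·exp(−2nε²) ≤ 0.111, i.e. exp(−2nε²) ≤ 0.111/344.
So 2nε² ≥ ln(344/0.111) = 8.038867.
Hence n ≥ 8.038867/(2·0.19²) = 111.342.
The smallest integer n is 112.

112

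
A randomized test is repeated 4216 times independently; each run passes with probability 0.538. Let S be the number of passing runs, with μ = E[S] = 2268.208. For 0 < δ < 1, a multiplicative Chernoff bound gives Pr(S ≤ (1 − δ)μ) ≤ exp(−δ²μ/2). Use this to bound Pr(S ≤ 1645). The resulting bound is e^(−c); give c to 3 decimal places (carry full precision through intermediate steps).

Write 1645 = (1 − δ)μ, so δ = 1 − 1645/2268.208 = 0.2747579…
Then the exponent is δ²μ/2 = (μ − 1645)²/(2μ) = 85.615651.

85.616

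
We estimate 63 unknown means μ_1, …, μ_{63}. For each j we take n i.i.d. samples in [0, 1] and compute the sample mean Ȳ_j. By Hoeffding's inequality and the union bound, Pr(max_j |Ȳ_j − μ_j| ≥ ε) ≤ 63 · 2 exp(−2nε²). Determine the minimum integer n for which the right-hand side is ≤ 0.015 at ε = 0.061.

1215

Need 2·63·exp(−2nε²) ≤ 0.015, i.e. exp(−2nε²) ≤ 0.015/126.
So 2nε² ≥ ln(126/0.015) = 9.035987.
Hence n ≥ 9.035987/(2·0.061²) = 1214.188.
The smallest integer n is 1215.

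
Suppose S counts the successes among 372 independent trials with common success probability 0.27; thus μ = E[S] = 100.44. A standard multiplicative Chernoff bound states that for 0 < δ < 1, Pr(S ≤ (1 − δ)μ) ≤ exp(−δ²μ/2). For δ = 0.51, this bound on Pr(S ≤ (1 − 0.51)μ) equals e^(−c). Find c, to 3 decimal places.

13.062

c = δ²μ/2 = 0.51²·100.44/2 = 13.0622.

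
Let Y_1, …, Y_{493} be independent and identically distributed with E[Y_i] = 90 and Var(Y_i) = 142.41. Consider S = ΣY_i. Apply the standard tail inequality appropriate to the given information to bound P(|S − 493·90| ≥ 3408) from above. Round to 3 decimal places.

With mean and variance of each term known, Chebyshev's inequality bounds the deviation of the sum (or sample mean).
Var(S) = n·Var(Y_i) = 493·142.41 = 70208.13.
Chebyshev: P(|S − 493·90| ≥ 3408) ≤ Var(S)/3408² = 70208.13/11614464 = 0.0060.

0.006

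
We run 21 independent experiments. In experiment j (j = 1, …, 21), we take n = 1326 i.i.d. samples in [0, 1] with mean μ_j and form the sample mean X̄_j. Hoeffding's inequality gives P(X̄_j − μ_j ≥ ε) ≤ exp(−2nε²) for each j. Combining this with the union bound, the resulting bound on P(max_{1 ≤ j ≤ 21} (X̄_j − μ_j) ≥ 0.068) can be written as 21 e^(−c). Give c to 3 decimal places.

12.263

Union bound over the 21 events: P(max_{1 ≤ j ≤ 21} (X̄_j − μ_j) ≥ 0.068) ≤ 21·exp(−2nε²) = 21 exp(−2·1326·0.068²).
So c = 2·1326·0.068² = 12.2628.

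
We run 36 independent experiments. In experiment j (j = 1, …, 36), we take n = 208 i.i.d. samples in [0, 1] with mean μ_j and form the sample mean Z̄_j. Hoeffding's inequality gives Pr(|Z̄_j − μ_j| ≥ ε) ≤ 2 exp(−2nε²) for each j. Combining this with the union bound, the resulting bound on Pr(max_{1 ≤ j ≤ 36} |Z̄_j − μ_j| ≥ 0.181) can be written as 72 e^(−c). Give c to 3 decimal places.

Union bound over the 36 events: Pr(max_{1 ≤ j ≤ 36} |Z̄_j − μ_j| ≥ 0.181) ≤ 36·2·exp(−2nε²) = 72 exp(−2·208·0.181²).
So c = 2·208·0.181² = 13.6286.

13.629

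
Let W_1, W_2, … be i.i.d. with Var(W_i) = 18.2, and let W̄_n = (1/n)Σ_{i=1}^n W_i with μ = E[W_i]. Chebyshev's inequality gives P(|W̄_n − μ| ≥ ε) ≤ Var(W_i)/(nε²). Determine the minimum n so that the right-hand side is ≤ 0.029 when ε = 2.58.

95

Require 18.2/(n·2.58²) ≤ 0.029, i.e. n ≥ 18.2/(0.029·2.58²) = 94.283.
The smallest integer n is 95.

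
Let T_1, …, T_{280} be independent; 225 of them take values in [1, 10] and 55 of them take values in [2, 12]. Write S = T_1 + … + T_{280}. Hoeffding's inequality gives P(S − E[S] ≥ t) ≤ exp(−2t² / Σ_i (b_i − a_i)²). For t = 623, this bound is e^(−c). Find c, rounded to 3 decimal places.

32.719

Σ(b_i − a_i)² = 225·9² + 55·10² = 23725.
c = 2t² / 23725 = 2·623² / 23725 = 32.7190.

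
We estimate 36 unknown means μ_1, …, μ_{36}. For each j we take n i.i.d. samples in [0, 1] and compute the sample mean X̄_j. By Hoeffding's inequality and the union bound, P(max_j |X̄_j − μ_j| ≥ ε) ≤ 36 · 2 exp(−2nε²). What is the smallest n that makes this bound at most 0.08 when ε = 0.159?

135

Need 2·36·exp(−2nε²) ≤ 0.08, i.e. exp(−2nε²) ≤ 0.08/72.
So 2nε² ≥ ln(72/0.08) = 6.802395.
Hence n ≥ 6.802395/(2·0.159²) = 134.536.
The smallest integer n is 135.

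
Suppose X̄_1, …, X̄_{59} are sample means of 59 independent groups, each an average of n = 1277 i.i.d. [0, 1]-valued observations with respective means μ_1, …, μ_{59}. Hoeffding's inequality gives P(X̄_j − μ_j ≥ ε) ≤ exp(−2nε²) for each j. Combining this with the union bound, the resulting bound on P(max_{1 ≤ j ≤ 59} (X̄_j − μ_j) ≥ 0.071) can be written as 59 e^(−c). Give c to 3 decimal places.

12.875

Union bound over the 59 events: P(max_{1 ≤ j ≤ 59} (X̄_j − μ_j) ≥ 0.071) ≤ 59·exp(−2nε²) = 59 exp(−2·1277·0.071²).
So c = 2·1277·0.071² = 12.8747.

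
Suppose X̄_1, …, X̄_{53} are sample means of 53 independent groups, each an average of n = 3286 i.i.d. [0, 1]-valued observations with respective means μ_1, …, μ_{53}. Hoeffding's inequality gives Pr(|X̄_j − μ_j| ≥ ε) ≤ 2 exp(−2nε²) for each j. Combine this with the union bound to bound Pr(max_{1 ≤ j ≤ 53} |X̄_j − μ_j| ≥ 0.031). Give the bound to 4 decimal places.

Per-experiment Hoeffding bound: 2·exp(−2·3286·0.031²) = 2·exp(−6.31569) = 0.0036154.
Union bound over 53 events: 53·0.0036154 = 0.19162.

0.1916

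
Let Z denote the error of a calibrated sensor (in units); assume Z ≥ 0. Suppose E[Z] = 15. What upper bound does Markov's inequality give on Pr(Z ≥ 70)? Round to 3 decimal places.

Markov's inequality: for a non-negative random variable, Pr(Z ≥ a) ≤ E[Z]/a.
Here E[Z] = 15 and a = 70, so the bound is 15/70 = 0.2143.

0.214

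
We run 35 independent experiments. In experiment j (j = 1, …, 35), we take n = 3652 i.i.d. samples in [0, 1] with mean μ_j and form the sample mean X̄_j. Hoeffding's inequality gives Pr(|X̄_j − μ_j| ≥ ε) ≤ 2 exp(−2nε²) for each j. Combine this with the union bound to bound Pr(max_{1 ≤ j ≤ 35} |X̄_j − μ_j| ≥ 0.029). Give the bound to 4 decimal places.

0.1504

Per-experiment Hoeffding bound: 2·exp(−2·3652·0.029²) = 2·exp(−6.14266) = 0.0042984.
Union bound over 35 events: 35·0.0042984 = 0.15044.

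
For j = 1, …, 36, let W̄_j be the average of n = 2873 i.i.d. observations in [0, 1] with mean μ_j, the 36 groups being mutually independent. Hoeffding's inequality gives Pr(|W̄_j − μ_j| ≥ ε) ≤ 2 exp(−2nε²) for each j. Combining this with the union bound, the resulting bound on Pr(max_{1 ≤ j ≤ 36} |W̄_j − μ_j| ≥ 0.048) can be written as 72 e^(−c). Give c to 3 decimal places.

Union bound over the 36 events: Pr(max_{1 ≤ j ≤ 36} |W̄_j − μ_j| ≥ 0.048) ≤ 36·2·exp(−2nε²) = 72 exp(−2·2873·0.048²).
So c = 2·2873·0.048² = 13.2388.

13.239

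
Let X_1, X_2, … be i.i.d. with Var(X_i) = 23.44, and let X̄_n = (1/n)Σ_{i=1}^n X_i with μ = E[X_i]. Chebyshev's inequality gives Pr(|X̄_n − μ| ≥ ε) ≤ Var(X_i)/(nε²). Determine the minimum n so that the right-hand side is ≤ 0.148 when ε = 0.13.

9372

Require 23.44/(n·0.13²) ≤ 0.148, i.e. n ≥ 23.44/(0.148·0.13²) = 9371.502.
The smallest integer n is 9372.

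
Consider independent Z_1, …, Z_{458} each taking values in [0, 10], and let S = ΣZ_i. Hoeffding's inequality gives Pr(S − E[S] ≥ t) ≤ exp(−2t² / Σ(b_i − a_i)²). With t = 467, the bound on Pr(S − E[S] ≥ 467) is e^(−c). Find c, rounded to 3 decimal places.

Σ(b_i − a_i)² = 458·(10)² = 45800.
c = 2t²/45800 = 2·467²/45800 = 9.5235.

9.524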